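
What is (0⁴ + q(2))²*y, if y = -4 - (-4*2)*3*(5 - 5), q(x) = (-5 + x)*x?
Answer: -144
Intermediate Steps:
q(x) = x*(-5 + x)
y = -4 (y = -4 - (-8)*3*0 = -4 - (-8)*0 = -4 - 1*0 = -4 + 0 = -4)
(0⁴ + q(2))²*y = (0⁴ + 2*(-5 + 2))²*(-4) = (0 + 2*(-3))²*(-4) = (0 - 6)²*(-4) = (-6)²*(-4) = 36*(-4) = -144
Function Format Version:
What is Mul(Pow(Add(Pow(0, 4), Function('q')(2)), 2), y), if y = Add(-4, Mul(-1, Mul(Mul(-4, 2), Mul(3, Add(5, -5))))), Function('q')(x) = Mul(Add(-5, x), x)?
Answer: -144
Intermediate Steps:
Function('q')(x) = Mul(x, Add(-5, x))
y = -4 (y = Add(-4, Mul(-1, Mul(-8, Mul(3, 0)))) = Add(-4, Mul(-1, Mul(-8, 0))) = Add(-4, Mul(-1, 0)) = Add(-4, 0) = -4)
Mul(Pow(Add(Pow(0, 4), Function('q')(2)), 2), y) = Mul(Pow(Add(Pow(0, 4), Mul(2, Add(-5, 2))), 2), -4) = Mul(Pow(Add(0, Mul(2, -3)), 2), -4) = Mul(Pow(Add(0, -6), 2), -4) = Mul(Pow(-6, 2), -4) = Mul(36, -4) = -144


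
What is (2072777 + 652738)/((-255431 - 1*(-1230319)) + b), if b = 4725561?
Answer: 2725515/5700449 ≈ 0.47812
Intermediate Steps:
(2072777 + 652738)/((-255431 - 1*(-1230319)) + b) = (2072777 + 652738)/((-255431 - 1*(-1230319)) + 4725561) = 2725515/((-255431 + 1230319) + 4725561) = 2725515/(974888 + 4725561) = 2725515/5700449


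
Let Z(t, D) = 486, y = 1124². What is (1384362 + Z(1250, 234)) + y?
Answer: 2648224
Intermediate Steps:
y = 1263376
(1384362 + Z(1250, 234)) + y = (1384362 + 486) + 1263376 = 1384848 + 1263376 = 2648224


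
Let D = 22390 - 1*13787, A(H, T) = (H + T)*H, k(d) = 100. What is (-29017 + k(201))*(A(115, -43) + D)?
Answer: -488205711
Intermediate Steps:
A(H, T) = H*(H + T)
D = 8603 (D = 22390 - 13787 = 8603)
(-29017 + k(201))*(A(115, -43) + D) = (-29017 + 100)*(115*(115 - 43) + 8603) = -28917*(115*72 + 8603) = -28917*(8280 + 8603) = -28917*16883 = -488205711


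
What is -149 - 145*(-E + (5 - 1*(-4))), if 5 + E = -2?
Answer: -2469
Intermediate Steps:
E = -7 (E = -5 - 2 = -7)
-149 - 145*(-E + (5 - 1*(-4))) = -149 - 145*(-1*(-7) + (5 - 1*(-4))) = -149 - 145*(7 + (5 + 4)) = -149 - 145*(7 + 9) = -149 - 145*16 = -149 - 2320 = -2469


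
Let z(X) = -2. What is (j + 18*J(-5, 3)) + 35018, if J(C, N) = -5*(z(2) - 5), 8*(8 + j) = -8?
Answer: 35639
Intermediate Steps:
j = -9 (j = -8 + (1/8)*(-8) = -8 - 1 = -9)
J(C, N) = 35 (J(C, N) = -5*(-2 - 5) = -5*(-7) = 35)
(j + 18*J(-5, 3)) + 35018 = (-9 + 18*35) + 35018 = (-9 + 630) + 35018 = 621 + 35018 = 35639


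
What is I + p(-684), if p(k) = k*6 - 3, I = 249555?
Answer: 245448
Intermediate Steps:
p(k) = -3 + 6*k (p(k) = 6*k - 3 = -3 + 6*k)
I + p(-684) = 249555 + (-3 + 6*(-684)) = 249555 + (-3 - 4104) = 249555 - 4107 = 245448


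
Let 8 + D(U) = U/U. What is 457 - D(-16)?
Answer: 464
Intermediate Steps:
D(U) = -7 (D(U) = -8 + U/U = -8 + 1 = -7)
457 - D(-16) = 457 - 1*(-7) = 457 + 7 = 464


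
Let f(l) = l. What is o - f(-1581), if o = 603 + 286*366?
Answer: 106860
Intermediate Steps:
o = 105279 (o = 603 + 104676 = 105279)
o - f(-1581) = 105279 - 1*(-1581) = 105279 + 1581 = 106860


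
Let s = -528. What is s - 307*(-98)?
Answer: 29558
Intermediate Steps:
s - 307*(-98) = -528 - 307*(-98) = -528 + 30086 = 29558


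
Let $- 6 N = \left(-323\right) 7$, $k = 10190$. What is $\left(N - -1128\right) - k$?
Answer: $- \frac{52111}{6} \approx -8685.2$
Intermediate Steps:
$N = \frac{2261}{6}$ ($N = - \frac{\left(-323\right) 7}{6} = \left(- \frac{1}{6}\right) \left(-2261\right) = \frac{2261}{6} \approx 376.83$)
$\left(N - -1128\right) - k = \left(\frac{2261}{6} - -1128\right) - 10190 = \left(\frac{2261}{6} + 1128\right) - 10190 = \frac{9029}{6} - 10190 = - \frac{52111}{6}$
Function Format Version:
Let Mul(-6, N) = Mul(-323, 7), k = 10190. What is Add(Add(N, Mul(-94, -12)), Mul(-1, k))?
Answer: Rational(-52111, 6) ≈ -8685.2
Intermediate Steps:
N = Rational(2261, 6) (N = Mul(Rational(-1, 6), Mul(-323, 7)) = Mul(Rational(-1, 6), -2261) = Rational(2261, 6) ≈ 376.83)
Add(Add(N, Mul(-94, -12)), Mul(-1, k)) = Add(Add(Rational(2261, 6), Mul(-94, -12)), Mul(-1, 10190)) = Add(Add(Rational(2261, 6), 1128), -10190) = Add(Rational(9029, 6), -10190) = Rational(-52111, 6)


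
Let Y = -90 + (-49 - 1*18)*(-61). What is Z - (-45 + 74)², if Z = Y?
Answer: 3156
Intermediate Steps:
Y = 3997 (Y = -90 + (-49 - 18)*(-61) = -90 - 67*(-61) = -90 + 4087 = 3997)
Z = 3997
Z - (-45 + 74)² = 3997 - (-45 + 74)² = 3997 - 1*29² = 3997 - 1*841 = 3997 - 841 = 3156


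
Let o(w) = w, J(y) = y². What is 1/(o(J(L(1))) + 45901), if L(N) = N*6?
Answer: 1/45937 ≈ 2.1769e-5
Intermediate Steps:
L(N) = 6*N
1/(o(J(L(1))) + 45901) = 1/((6*1)² + 45901) = 1/(6² + 45901) = 1/(36 + 45901) = 1/45937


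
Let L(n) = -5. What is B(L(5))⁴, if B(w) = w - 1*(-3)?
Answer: 16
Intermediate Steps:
B(w) = 3 + w (B(w) = w + 3 = 3 + w)
B(L(5))⁴ = (3 - 5)⁴ = (-2)⁴ = 16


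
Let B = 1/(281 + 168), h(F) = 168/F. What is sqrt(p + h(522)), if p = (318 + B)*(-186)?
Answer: I*sqrt(90255137047842)/39063 ≈ 243.2*I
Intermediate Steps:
B = 1/449 ≈ 0.0022272
p = -26557638/449 (p = (318 + 1/449)*(-186) = (142783/449)*(-186) = -26557638/449 ≈ -59148.)
sqrt(p + h(522)) = sqrt(-26557638/449 + 168/522) = sqrt(-26557638/449 + 168*(1/522)) = sqrt(-26557638/449 + 28/87) = sqrt(-2310501934/39063) = I*sqrt(90255137047842)/39063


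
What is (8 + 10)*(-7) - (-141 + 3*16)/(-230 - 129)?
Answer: -45327/359 ≈ -126.26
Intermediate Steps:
(8 + 10)*(-7) - (-141 + 3*16)/(-230 - 129) = 18*(-7) - (-141 + 48)/(-359) = -126 - (-93)*(-1)/359 = -126 - 1*93/359 = -126 - 93/359 = -45327/359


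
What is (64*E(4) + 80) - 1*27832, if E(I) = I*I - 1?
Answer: -26792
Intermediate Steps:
E(I) = -1 + I² (E(I) = I² - 1 = -1 + I²)
(64*E(4) + 80) - 1*27832 = (64*(-1 + 4²) + 80) - 1*27832 = (64*(-1 + 16) + 80) - 27832 = (64*15 + 80) - 27832 = (960 + 80) - 27832 = 1040 - 27832 = -26792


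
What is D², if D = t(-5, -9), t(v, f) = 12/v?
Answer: 144/25 ≈ 5.7600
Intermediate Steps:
D = -12/5 (D = 12/(-5) = 12*(-⅕) = -12/5 ≈ -2.4000)
D² = (-12/5)² = 144/25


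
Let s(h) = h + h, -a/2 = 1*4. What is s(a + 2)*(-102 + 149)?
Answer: -564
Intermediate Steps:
a = -8 (a = -2*4 = -8)
s(h) = 2*h
s(a + 2)*(-102 + 149) = (2*(-8 + 2))*(-102 + 149) = (2*(-6))*47 = -12*47 = -564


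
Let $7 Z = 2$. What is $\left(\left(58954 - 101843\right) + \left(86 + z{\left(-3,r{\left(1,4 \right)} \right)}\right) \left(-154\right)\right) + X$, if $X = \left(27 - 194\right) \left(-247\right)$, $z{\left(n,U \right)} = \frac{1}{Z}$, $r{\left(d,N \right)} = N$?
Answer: $-15423$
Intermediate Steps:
$Z = \frac{2}{7}$ ($Z = \frac{1}{7} \cdot 2 = \frac{2}{7} \approx 0.28571$)
$z{\left(n,U \right)} = \frac{7}{2}$ ($z{\left(n,U \right)} = \frac{1}{\frac{2}{7}} = \frac{7}{2}$)
$X = 41249$ ($X = \left(-167\right) \left(-247\right) = 41249$)
$\left(\left(58954 - 101843\right) + \left(86 + z{\left(-3,r{\left(1,4 \right)} \right)}\right) \left(-154\right)\right) + X = \left(\left(58954 - 101843\right) + \left(86 + \frac{7}{2}\right) \left(-154\right)\right) + 41249 = \left(\left(58954 - 101843\right) + \frac{179}{2} \left(-154\right)\right) + 41249 = \left(-42889 - 13783\right) + 41249 = -56672 + 41249 = -15423$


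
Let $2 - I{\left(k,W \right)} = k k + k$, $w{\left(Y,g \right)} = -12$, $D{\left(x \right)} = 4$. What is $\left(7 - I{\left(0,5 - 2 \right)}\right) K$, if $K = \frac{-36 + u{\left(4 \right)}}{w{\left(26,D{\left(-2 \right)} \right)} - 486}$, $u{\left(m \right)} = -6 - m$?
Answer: $\frac{115}{249} \approx 0.46185$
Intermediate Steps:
$K = \frac{23}{249}$ ($K = \frac{-36 - 10}{-12 - 486} = \frac{-36 - 10}{-498} = \left(-36 - 10\right) \left(- \frac{1}{498}\right) = \left(-46\right) \left(- \frac{1}{498}\right) = \frac{23}{249} \approx 0.092369$)
$I{\left(k,W \right)} = 2 - k - k^{2}$ ($I{\left(k,W \right)} = 2 - \left(k k + k\right) = 2 - \left(k^{2} + k\right) = 2 - \left(k + k^{2}\right) = 2 - k - k^{2}$)
$\left(7 - I{\left(0,5 - 2 \right)}\right) K = \left(7 - \left(2 - 0 - 0^{2}\right)\right) \frac{23}{249} = \left(7 - \left(2 + 0 - 0\right)\right) \frac{23}{249} = \left(7 - \left(2 + 0 + 0\right)\right) \frac{23}{249} = \left(7 - 2\right) \frac{23}{249} = 5 \cdot \frac{23}{249} = \frac{115}{249}$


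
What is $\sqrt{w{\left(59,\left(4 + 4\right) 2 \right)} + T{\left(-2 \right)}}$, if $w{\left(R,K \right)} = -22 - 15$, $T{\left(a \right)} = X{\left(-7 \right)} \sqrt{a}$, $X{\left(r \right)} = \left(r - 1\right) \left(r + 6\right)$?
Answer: $\sqrt{-37 + 8 i \sqrt{2}} \approx 0.91953 + 6.1519 i$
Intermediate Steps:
$X{\left(r \right)} = \left(-1 + r\right) \left(6 + r\right)$
$T{\left(a \right)} = 8 \sqrt{a}$ ($T{\left(a \right)} = \left(-6 + \left(-7\right)^{2} + 5 \left(-7\right)\right) \sqrt{a} = \left(-6 + 49 - 35\right) \sqrt{a} = 8 \sqrt{a}$)
$w{\left(R,K \right)} = -37$
$\sqrt{w{\left(59,\left(4 + 4\right) 2 \right)} + T{\left(-2 \right)}} = \sqrt{-37 + 8 \sqrt{-2}} = \sqrt{-37 + 8 i \sqrt{2}}$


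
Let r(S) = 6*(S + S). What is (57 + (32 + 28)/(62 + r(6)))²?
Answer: 14814801/4489 ≈ 3300.2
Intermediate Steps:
r(S) = 12*S (r(S) = 6*(2*S) = 12*S)
(57 + (32 + 28)/(62 + r(6)))² = (57 + (32 + 28)/(62 + 12*6))² = (57 + 60/(62 + 72))² = (57 + 60/134)² = (57 + 60*(1/134))² = (57 + 30/67)² = (3849/67)² = 14814801/4489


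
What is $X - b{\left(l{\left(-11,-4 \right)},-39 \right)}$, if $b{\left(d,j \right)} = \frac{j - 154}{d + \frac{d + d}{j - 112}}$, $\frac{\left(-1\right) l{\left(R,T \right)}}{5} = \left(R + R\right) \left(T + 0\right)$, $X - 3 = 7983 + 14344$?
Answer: $\frac{1463925657}{65560} \approx 22330.0$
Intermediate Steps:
$X = 22330$ ($X = 3 + \left(7983 + 14344\right) = 3 + 22327 = 22330$)
$l{\left(R,T \right)} = - 10 R T$ ($l{\left(R,T \right)} = - 5 \left(R + R\right) \left(T + 0\right) = - 5 \cdot 2 R T = - 10 R T$)
$b{\left(d,j \right)} = \frac{-154 + j}{d + \frac{2 d}{-112 + j}}$
$X - b{\left(l{\left(-11,-4 \right)},-39 \right)} = 22330 - \frac{17248 + \left(-39\right)^{2} - -10374}{\left(-10\right) \left(-11\right) \left(-4\right) \left(-110 - 39\right)} = 22330 - \frac{17248 + 1521 + 10374}{\left(-440\right) \left(-149\right)} = 22330 - \left(- \frac{1}{440}\right) \left(- \frac{1}{149}\right) 29143 = 22330 - \frac{29143}{65560} = \frac{1463925657}{65560}$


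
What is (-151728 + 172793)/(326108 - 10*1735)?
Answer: 21065/308758 ≈ 0.068225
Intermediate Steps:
(-151728 + 172793)/(326108 - 10*1735) = 21065/(326108 - 17350) = 21065/308758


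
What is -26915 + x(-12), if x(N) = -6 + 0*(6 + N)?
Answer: -26921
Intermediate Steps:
x(N) = -6 (x(N) = -6 + 0 = -6)
-26915 + x(-12) = -26915 - 6 = -26921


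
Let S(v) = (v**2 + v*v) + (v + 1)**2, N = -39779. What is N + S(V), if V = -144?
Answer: 22142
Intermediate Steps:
S(v) = (1 + v)**2 + 2*v**2 (S(v) = (v**2 + v**2) + (1 + v)**2 = 2*v**2 + (1 + v)**2 = (1 + v)**2 + 2*v**2)
N + S(V) = -39779 + ((1 - 144)**2 + 2*(-144)**2) = -39779 + ((-143)**2 + 2*20736) = -39779 + (20449 + 41472) = -39779 + 61921 = 22142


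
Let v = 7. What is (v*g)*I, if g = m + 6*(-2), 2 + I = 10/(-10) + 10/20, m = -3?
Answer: 525/2 ≈ 262.50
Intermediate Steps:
I = -5/2 (I = -2 + (10/(-10) + 10/20) = -2 + (10*(-⅒) + 10*(1/20)) = -2 + (-1 + ½) = -2 - ½ = -5/2 ≈ -2.5000)
g = -15 (g = -3 + 6*(-2) = -3 - 12 = -15)
(v*g)*I = (7*(-15))*(-5/2) = -105*(-5/2) = 525/2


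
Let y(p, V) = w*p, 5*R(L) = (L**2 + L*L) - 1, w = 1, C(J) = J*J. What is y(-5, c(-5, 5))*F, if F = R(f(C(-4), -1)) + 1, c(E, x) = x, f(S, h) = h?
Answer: -6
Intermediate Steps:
C(J) = J**2
R(L) = -1/5 + 2*L**2/5 (R(L) = ((L**2 + L*L) - 1)/5 = ((L**2 + L**2) - 1)/5 = (2*L**2 - 1)/5 = (-1 + 2*L**2)/5 = -1/5 + 2*L**2/5)
y(p, V) = p (y(p, V) = 1*p = p)
F = 6/5 (F = (-1/5 + (2/5)*(-1)**2) + 1 = (-1/5 + (2/5)*1) + 1 = (-1/5 + 2/5) + 1 = 1/5 + 1 = 6/5 ≈ 1.2000)
y(-5, c(-5, 5))*F = -5*6/5 = -6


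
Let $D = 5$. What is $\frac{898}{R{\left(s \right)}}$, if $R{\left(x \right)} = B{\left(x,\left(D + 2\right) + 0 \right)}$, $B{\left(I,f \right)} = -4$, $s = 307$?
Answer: $- \frac{449}{2} \approx -224.5$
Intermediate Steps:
$R{\left(x \right)} = -4$
$\frac{898}{R{\left(s \right)}} = \frac{898}{-4} = 898 \left(- \frac{1}{4}\right) = - \frac{449}{2}$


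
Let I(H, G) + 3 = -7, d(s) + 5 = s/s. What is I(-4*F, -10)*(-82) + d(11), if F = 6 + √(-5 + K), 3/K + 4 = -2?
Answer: 816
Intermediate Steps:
K = -½ (K = 3/(-4 - 2) = 3/(-6) = 3*(-⅙) = -½ ≈ -0.50000)
d(s) = -4 (d(s) = -5 + s/s = -5 + 1 = -4)
F = 6 + I*√22/2 (F = 6 + √(-5 - ½) = 6 + √(-11/2) = 6 + I*√22/2 ≈ 6.0 + 2.3452*I)
I(H, G) = -10 (I(H, G) = -3 - 7 = -10)
I(-4*F, -10)*(-82) + d(11) = -10*(-82) - 4 = 820 - 4 = 816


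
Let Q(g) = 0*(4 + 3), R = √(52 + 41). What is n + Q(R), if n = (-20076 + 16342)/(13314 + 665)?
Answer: -3734/13979 ≈ -0.26712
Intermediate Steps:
R = √93 ≈ 9.6436
Q(g) = 0 (Q(g) = 0*7 = 0)
n = -3734/13979 ≈ -0.26712
n + Q(R) = -3734/13979 + 0 = -3734/13979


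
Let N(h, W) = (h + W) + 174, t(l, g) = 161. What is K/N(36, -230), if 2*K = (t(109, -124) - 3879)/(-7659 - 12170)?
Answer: -1859/396580 ≈ -0.0046876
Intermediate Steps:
N(h, W) = 174 + W + h (N(h, W) = (W + h) + 174 = 174 + W + h)
K = 1859/19829 (K = ((161 - 3879)/(-7659 - 12170))/2 = (-3718/(-19829))/2 = (-3718*(-1/19829))/2 = (½)*(3718/19829) = 1859/19829 ≈ 0.093752)
K/N(36, -230) = 1859/(19829*(174 - 230 + 36)) = (1859/19829)/(-20) = (1859/19829)*(-1/20) = -1859/396580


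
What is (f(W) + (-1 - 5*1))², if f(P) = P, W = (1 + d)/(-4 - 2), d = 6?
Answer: 1849/36 ≈ 51.361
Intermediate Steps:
W = -7/6 (W = (1 + 6)/(-4 - 2) = 7/(-6) = 7*(-⅙) = -7/6 ≈ -1.1667)
(f(W) + (-1 - 5*1))² = (-7/6 + (-1 - 5*1))² = (-7/6 + (-1 - 5))² = (-7/6 - 6)² = (-43/6)² = 1849/36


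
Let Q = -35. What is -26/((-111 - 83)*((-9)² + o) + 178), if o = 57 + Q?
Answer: 13/9902 ≈ 0.0013129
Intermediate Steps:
o = 22 (o = 57 - 35 = 22)
-26/((-111 - 83)*((-9)² + o) + 178) = -26/((-111 - 83)*((-9)² + 22) + 178) = -26/(-194*(81 + 22) + 178) = -26/(-194*103 + 178) = -26/(-19982 + 178) = -26/(-19804) = -26*(-1/19804) = 13/9902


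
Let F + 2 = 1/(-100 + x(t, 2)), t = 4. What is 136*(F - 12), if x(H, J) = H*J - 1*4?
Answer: -22865/12 ≈ -1905.4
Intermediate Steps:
x(H, J) = -4 + H*J (x(H, J) = H*J - 4 = -4 + H*J)
F = -193/96 (F = -2 + 1/(-100 + (-4 + 4*2)) = -2 + 1/(-100 + (-4 + 8)) = -2 + 1/(-100 + 4) = -2 + 1/(-96) = -2 - 1/96 = -193/96 ≈ -2.0104)
136*(F - 12) = 136*(-193/96 - 12) = 136*(-1345/96) = -22865/12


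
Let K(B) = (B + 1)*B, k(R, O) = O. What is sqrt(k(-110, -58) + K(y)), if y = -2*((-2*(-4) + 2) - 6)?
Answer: I*sqrt(2) ≈ 1.4142*I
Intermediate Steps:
y = -8 (y = -2*((8 + 2) - 6) = -2*(10 - 6) = -2*4 = -8)
K(B) = B*(1 + B) (K(B) = (1 + B)*B = B*(1 + B))
sqrt(k(-110, -58) + K(y)) = sqrt(-58 - 8*(1 - 8)) = sqrt(-58 - 8*(-7)) = sqrt(-58 + 56) = sqrt(-2) = I*sqrt(2)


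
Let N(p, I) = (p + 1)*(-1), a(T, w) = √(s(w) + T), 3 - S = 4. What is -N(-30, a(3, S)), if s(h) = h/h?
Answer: -29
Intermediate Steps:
S = -1 (S = 3 - 1*4 = 3 - 4 = -1)
s(h) = 1
a(T, w) = √(1 + T)
N(p, I) = -1 - p (N(p, I) = (1 + p)*(-1) = -1 - p)
-N(-30, a(3, S)) = -(-1 - 1*(-30)) = -(-1 + 30) = -1*29 = -29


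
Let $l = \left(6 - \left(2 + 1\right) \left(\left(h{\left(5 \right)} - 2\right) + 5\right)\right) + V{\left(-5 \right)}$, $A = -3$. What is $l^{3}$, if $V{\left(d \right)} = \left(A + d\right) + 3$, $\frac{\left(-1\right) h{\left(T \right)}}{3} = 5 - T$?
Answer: $-512$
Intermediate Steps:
$h{\left(T \right)} = -15 + 3 T$ ($h{\left(T \right)} = - 3 \left(5 - T\right) = -15 + 3 T$)
$V{\left(d \right)} = d$ ($V{\left(d \right)} = \left(-3 + d\right) + 3 = d$)
$l = -8$ ($l = \left(6 - \left(2 + 1\right) \left(\left(\left(-15 + 3 \cdot 5\right) - 2\right) + 5\right)\right) - 5 = \left(6 - 3 \left(\left(\left(-15 + 15\right) - 2\right) + 5\right)\right) - 5 = \left(6 - 3 \left(\left(0 - 2\right) + 5\right)\right) - 5 = \left(6 - 3 \left(-2 + 5\right)\right) - 5 = \left(6 - 3 \cdot 3\right) - 5 = \left(6 - 9\right) - 5 = -3 - 5 = -8$)
$l^{3} = \left(-8\right)^{3} = -512$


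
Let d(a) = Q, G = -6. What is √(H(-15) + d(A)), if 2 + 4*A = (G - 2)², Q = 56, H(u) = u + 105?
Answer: √146 ≈ 12.083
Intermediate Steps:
H(u) = 105 + u
A = 31/2 (A = -½ + (-6 - 2)²/4 = -½ + (¼)*(-8)² = -½ + (¼)*64 = -½ + 16 = 31/2 ≈ 15.500)
d(a) = 56
√(H(-15) + d(A)) = √((105 - 15) + 56) = √(90 + 56) = √146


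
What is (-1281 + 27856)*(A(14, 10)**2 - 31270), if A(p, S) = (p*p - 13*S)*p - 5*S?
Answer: 19469004450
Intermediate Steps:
A(p, S) = -5*S + p*(p**2 - 13*S) (A(p, S) = (p**2 - 13*S)*p - 5*S = p*(p**2 - 13*S) - 5*S = -5*S + p*(p**2 - 13*S))
(-1281 + 27856)*(A(14, 10)**2 - 31270) = (-1281 + 27856)*((14**3 - 5*10 - 13*10*14)**2 - 31270) = 26575*((2744 - 50 - 1820)**2 - 31270) = 26575*(874**2 - 31270) = 26575*(763876 - 31270) = 26575*732606 = 19469004450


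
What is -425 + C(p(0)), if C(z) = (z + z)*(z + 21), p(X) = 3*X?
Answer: -425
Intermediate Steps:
C(z) = 2*z*(21 + z) (C(z) = (2*z)*(21 + z) = 2*z*(21 + z))
-425 + C(p(0)) = -425 + 2*(3*0)*(21 + 3*0) = -425 + 2*0*(21 + 0) = -425 + 2*0*21 = -425 + 0 = -425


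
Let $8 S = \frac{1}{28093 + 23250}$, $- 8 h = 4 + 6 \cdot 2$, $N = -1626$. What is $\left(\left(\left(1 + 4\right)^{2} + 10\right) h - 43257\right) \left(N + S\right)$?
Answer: $\frac{28936792354961}{410744} \approx 7.045 \cdot 10^{7}$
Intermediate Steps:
$h = -2$ ($h = - \frac{4 + 6 \cdot 2}{8} = - \frac{4 + 12}{8} = \left(- \frac{1}{8}\right) 16 = -2$)
$S = \frac{1}{410744}$ ($S = \frac{1}{8 \left(28093 + 23250\right)} = \frac{1}{8 \cdot 51343} = \frac{1}{8} \cdot \frac{1}{51343} = \frac{1}{410744} \approx 2.4346 \cdot 10^{-6}$)
$\left(\left(\left(1 + 4\right)^{2} + 10\right) h - 43257\right) \left(N + S\right) = \left(\left(\left(1 + 4\right)^{2} + 10\right) \left(-2\right) - 43257\right) \left(-1626 + \frac{1}{410744}\right) = \left(\left(5^{2} + 10\right) \left(-2\right) - 43257\right) \left(- \frac{667869743}{410744}\right) = \left(\left(25 + 10\right) \left(-2\right) - 43257\right) \left(- \frac{667869743}{410744}\right) = \left(35 \left(-2\right) - 43257\right) \left(- \frac{667869743}{410744}\right) = \left(-70 - 43257\right) \left(- \frac{667869743}{410744}\right) = \left(-43327\right) \left(- \frac{667869743}{410744}\right) = \frac{28936792354961}{410744}$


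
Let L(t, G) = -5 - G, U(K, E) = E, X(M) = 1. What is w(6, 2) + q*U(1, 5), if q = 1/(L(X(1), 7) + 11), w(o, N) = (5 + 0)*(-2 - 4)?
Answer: -35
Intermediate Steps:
w(o, N) = -30 (w(o, N) = 5*(-6) = -30)
q = -1 (q = 1/((-5 - 1*7) + 11) = 1/((-5 - 7) + 11) = 1/(-12 + 11) = 1/(-1) = -1)
w(6, 2) + q*U(1, 5) = -30 - 1*5 = -30 - 5 = -35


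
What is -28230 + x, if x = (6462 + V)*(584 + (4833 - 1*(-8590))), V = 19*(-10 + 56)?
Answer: 102727122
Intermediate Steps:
V = 874 (V = 19*46 = 874)
x = 102755352 (x = (6462 + 874)*(584 + (4833 - 1*(-8590))) = 7336*(584 + (4833 + 8590)) = 7336*(584 + 13423) = 7336*14007 = 102755352)
-28230 + x = -28230 + 102755352 = 102727122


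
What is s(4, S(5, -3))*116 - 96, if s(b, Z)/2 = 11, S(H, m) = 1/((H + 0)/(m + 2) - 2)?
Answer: 2456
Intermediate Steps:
S(H, m) = 1/(-2 + H/(2 + m)) (S(H, m) = 1/(H/(2 + m) - 2) = 1/(-2 + H/(2 + m)))
s(b, Z) = 22 (s(b, Z) = 2*11 = 22)
s(4, S(5, -3))*116 - 96 = 22*116 - 96 = 2552 - 96 = 2456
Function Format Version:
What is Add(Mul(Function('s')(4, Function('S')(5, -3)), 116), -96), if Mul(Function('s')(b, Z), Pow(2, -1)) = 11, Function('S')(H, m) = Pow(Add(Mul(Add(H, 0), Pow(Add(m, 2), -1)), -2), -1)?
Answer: 2456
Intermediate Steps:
Function('S')(H, m) = Pow(Add(-2, Mul(H, Pow(Add(2, m), -1))), -1) (Function('S')(H, m) = Pow(Add(Mul(H, Pow(Add(2, m), -1)), -2), -1) = Pow(Add(-2, Mul(H, Pow(Add(2, m), -1))), -1))
Function('s')(b, Z) = 22 (Function('s')(b, Z) = Mul(2, 11) = 22)
Add(Mul(Function('s')(4, Function('S')(5, -3)), 116), -96) = Add(Mul(22, 116), -96) = Add(2552, -96) = 2456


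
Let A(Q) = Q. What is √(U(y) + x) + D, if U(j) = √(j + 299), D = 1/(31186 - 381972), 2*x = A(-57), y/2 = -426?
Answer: -1/350786 + √(-114 + 4*I*√553)/2 ≈ 2.0554 + 5.7205*I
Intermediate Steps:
y = -852 (y = 2*(-426) = -852)
x = -57/2 (x = (½)*(-57) = -57/2 ≈ -28.500)
D = -1/350786 (D = 1/(-350786) = -1/350786 ≈ -2.8507e-6)
U(j) = √(299 + j)
√(U(y) + x) + D = √(√(299 - 852) - 57/2) - 1/350786 = √(√(-553) - 57/2) - 1/350786 = √(I*√553 - 57/2) - 1/350786 = √(-57/2 + I*√553) - 1/350786 = -1/350786 + √(-57/2 + I*√553)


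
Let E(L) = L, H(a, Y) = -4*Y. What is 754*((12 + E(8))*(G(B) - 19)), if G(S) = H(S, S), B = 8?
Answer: -769080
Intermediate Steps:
G(S) = -4*S
754*((12 + E(8))*(G(B) - 19)) = 754*((12 + 8)*(-4*8 - 19)) = 754*(20*(-32 - 19)) = 754*(20*(-51)) = 754*(-1020) = -769080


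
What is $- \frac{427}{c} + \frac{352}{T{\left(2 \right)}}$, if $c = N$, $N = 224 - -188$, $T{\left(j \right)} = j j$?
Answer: $\frac{35829}{412} \approx 86.964$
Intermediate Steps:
$T{\left(j \right)} = j^{2}$
$N = 412$ ($N = 224 + 188 = 412$)
$c = 412$
$- \frac{427}{c} + \frac{352}{T{\left(2 \right)}} = - \frac{427}{412} + \frac{352}{2^{2}} = \left(-427\right) \frac{1}{412} + \frac{352}{4} = - \frac{427}{412} + 352 \cdot \frac{1}{4} = - \frac{427}{412} + 88 = \frac{35829}{412}$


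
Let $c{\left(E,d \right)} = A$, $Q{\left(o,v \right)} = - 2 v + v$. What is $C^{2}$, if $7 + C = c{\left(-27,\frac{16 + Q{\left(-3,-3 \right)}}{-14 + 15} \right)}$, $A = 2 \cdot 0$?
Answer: $49$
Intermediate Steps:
$Q{\left(o,v \right)} = - v$
$A = 0$
$c{\left(E,d \right)} = 0$
$C = -7$ ($C = -7 + 0 = -7$)
$C^{2} = \left(-7\right)^{2} = 49$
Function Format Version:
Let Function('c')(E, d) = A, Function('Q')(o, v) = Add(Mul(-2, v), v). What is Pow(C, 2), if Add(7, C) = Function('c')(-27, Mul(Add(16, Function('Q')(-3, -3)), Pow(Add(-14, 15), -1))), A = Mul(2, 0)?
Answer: 49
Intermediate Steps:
Function('Q')(o, v) = Mul(-1, v)
A = 0
Function('c')(E, d) = 0
C = -7 (C = Add(-7, 0) = -7)
Pow(C, 2) = Pow(-7, 2) = 49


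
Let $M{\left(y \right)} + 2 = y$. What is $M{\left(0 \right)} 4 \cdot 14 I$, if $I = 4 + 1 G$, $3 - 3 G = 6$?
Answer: $-336$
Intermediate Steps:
$G = -1$ ($G = 1 - 2 = -1$)
$M{\left(y \right)} = -2 + y$
$I = 3$ ($I = 4 + 1 \left(-1\right) = 4 - 1 = 3$)
$M{\left(0 \right)} 4 \cdot 14 I = \left(-2 + 0\right) 4 \cdot 14 \cdot 3 = \left(-2\right) 4 \cdot 14 \cdot 3 = \left(-8\right) 14 \cdot 3 = \left(-112\right) 3 = -336$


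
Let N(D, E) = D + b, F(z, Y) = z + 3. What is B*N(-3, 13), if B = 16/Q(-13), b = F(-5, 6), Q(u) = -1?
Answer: 80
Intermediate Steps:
F(z, Y) = 3 + z
b = -2 (b = 3 - 5 = -2)
N(D, E) = -2 + D (N(D, E) = D - 2 = -2 + D)
B = -16 (B = 16/(-1) = 16*(-1) = -16)
B*N(-3, 13) = -16*(-2 - 3) = -16*(-5) = 80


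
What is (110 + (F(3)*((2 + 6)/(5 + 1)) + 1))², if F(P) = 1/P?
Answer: 1006009/81 ≈ 12420.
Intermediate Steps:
(110 + (F(3)*((2 + 6)/(5 + 1)) + 1))² = (110 + (((2 + 6)/(5 + 1))/3 + 1))² = (110 + ((8/6)/3 + 1))² = (110 + ((8*(⅙))/3 + 1))² = (110 + ((⅓)*(4/3) + 1))² = (110 + (4/9 + 1))² = (110 + 13/9)² = (1003/9)² = 1006009/81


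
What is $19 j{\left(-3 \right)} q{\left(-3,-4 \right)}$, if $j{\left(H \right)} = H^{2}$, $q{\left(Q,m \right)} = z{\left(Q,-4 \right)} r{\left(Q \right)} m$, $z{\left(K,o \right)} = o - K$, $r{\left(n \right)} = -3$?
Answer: $-2052$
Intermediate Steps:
$q{\left(Q,m \right)} = m \left(12 + 3 Q\right)$ ($q{\left(Q,m \right)} = \left(-4 - Q\right) \left(-3\right) m = \left(12 + 3 Q\right) m = m \left(12 + 3 Q\right)$)
$19 j{\left(-3 \right)} q{\left(-3,-4 \right)} = 19 \left(-3\right)^{2} \cdot 3 \left(-4\right) \left(4 - 3\right) = 19 \cdot 9 \cdot 3 \left(-4\right) 1 = 171 \left(-12\right) = -2052$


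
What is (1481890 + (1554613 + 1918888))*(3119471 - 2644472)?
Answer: 2353805769609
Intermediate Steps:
(1481890 + (1554613 + 1918888))*(3119471 - 2644472) = (1481890 + 3473501)*474999 = 4955391*474999 = 2353805769609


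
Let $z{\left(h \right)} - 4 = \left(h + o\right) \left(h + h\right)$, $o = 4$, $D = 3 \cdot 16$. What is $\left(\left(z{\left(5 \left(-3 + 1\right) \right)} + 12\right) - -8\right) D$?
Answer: $6912$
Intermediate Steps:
$D = 48$
$z{\left(h \right)} = 4 + 2 h \left(4 + h\right)$ ($z{\left(h \right)} = 4 + \left(h + 4\right) \left(h + h\right) = 4 + \left(4 + h\right) 2 h = 4 + 2 h \left(4 + h\right)$)
$\left(\left(z{\left(5 \left(-3 + 1\right) \right)} + 12\right) - -8\right) D = \left(\left(\left(4 + 2 \left(5 \left(-3 + 1\right)\right)^{2} + 8 \cdot 5 \left(-3 + 1\right)\right) + 12\right) - -8\right) 48 = \left(\left(\left(4 + 2 \left(5 \left(-2\right)\right)^{2} + 8 \cdot 5 \left(-2\right)\right) + 12\right) + \left(-4 + 12\right)\right) 48 = \left(\left(\left(4 + 2 \left(-10\right)^{2} + 8 \left(-10\right)\right) + 12\right) + 8\right) 48 = \left(\left(\left(4 + 2 \cdot 100 - 80\right) + 12\right) + 8\right) 48 = \left(\left(\left(4 + 200 - 80\right) + 12\right) + 8\right) 48 = \left(\left(124 + 12\right) + 8\right) 48 = \left(136 + 8\right) 48 = 144 \cdot 48 = 6912$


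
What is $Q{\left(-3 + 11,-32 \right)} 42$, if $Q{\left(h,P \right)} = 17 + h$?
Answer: $1050$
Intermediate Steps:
$Q{\left(-3 + 11,-32 \right)} 42 = \left(17 + \left(-3 + 11\right)\right) 42 = \left(17 + 8\right) 42 = 25 \cdot 42 = 1050$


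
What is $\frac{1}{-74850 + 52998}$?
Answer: $- \frac{1}{21852} \approx -4.5762 \cdot 10^{-5}$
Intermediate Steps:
$\frac{1}{-74850 + 52998} = \frac{1}{-21852} = - \frac{1}{21852}$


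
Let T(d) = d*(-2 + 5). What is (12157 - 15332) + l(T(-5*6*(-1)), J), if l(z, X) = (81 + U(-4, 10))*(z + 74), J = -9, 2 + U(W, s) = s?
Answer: 11421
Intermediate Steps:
U(W, s) = -2 + s
T(d) = 3*d (T(d) = d*3 = 3*d)
l(z, X) = 6586 + 89*z (l(z, X) = (81 + (-2 + 10))*(z + 74) = (81 + 8)*(74 + z) = 89*(74 + z) = 6586 + 89*z)
(12157 - 15332) + l(T(-5*6*(-1)), J) = (12157 - 15332) + (6586 + 89*(3*(-5*6*(-1)))) = -3175 + (6586 + 89*(3*(-30*(-1)))) = -3175 + (6586 + 89*(3*30)) = -3175 + (6586 + 89*90) = -3175 + (6586 + 8010) = -3175 + 14596 = 11421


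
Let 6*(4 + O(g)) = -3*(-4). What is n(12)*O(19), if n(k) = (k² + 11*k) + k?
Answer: -576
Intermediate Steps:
O(g) = -2 (O(g) = -4 + (-3*(-4))/6 = -4 + (⅙)*12 = -4 + 2 = -2)
n(k) = k² + 12*k
n(12)*O(19) = (12*(12 + 12))*(-2) = (12*24)*(-2) = 288*(-2) = -576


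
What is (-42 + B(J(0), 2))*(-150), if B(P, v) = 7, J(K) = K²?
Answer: 5250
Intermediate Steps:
(-42 + B(J(0), 2))*(-150) = (-42 + 7)*(-150) = -35*(-150) = 5250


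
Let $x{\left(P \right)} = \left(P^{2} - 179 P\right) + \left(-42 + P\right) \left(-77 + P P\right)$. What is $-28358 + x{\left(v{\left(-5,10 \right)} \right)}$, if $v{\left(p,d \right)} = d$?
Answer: $-30784$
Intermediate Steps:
$x{\left(P \right)} = P^{2} - 179 P + \left(-77 + P^{2}\right) \left(-42 + P\right)$ ($x{\left(P \right)} = \left(P^{2} - 179 P\right) + \left(-42 + P\right) \left(-77 + P^{2}\right) = \left(P^{2} - 179 P\right) + \left(-77 + P^{2}\right) \left(-42 + P\right) = P^{2} - 179 P + \left(-77 + P^{2}\right) \left(-42 + P\right)$)
$-28358 + x{\left(v{\left(-5,10 \right)} \right)} = -28358 + \left(3234 + 10^{3} - 2560 - 41 \cdot 10^{2}\right) = -28358 + \left(3234 + 1000 - 2560 - 4100\right) = -28358 - 2426 = -30784$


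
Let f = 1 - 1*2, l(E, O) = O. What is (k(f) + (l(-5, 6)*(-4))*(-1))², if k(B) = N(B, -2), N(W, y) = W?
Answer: 529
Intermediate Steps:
f = -1 (f = 1 - 2 = -1)
k(B) = B
(k(f) + (l(-5, 6)*(-4))*(-1))² = (-1 + (6*(-4))*(-1))² = (-1 - 24*(-1))² = (-1 + 24)² = 23² = 529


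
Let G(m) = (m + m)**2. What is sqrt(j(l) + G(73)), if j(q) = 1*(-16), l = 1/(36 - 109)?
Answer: 10*sqrt(213) ≈ 145.95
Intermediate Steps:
l = -1/73 (l = 1/(-73) = -1/73 ≈ -0.013699)
j(q) = -16
G(m) = 4*m**2 (G(m) = (2*m)**2 = 4*m**2)
sqrt(j(l) + G(73)) = sqrt(-16 + 4*73**2) = sqrt(-16 + 4*5329) = sqrt(-16 + 21316) = sqrt(21300) = 10*sqrt(213)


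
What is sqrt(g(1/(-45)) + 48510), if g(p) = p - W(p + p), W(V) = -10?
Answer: sqrt(10916995)/15 ≈ 220.27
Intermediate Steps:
g(p) = 10 + p (g(p) = p - 1*(-10) = p + 10 = 10 + p)
sqrt(g(1/(-45)) + 48510) = sqrt((10 + 1/(-45)) + 48510) = sqrt((10 - 1/45) + 48510) = sqrt(449/45 + 48510) = sqrt(2183399/45) = sqrt(10916995)/15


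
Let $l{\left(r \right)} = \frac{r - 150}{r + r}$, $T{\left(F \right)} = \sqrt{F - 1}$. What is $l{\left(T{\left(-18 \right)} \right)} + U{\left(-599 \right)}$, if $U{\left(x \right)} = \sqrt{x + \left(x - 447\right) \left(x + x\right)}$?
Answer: $\frac{1}{2} + \sqrt{1252509} + \frac{75 i \sqrt{19}}{19} \approx 1119.7 + 17.206 i$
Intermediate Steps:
$T{\left(F \right)} = \sqrt{-1 + F}$
$U{\left(x \right)} = \sqrt{x + 2 x \left(-447 + x\right)}$ ($U{\left(x \right)} = \sqrt{x + \left(-447 + x\right) 2 x} = \sqrt{x + 2 x \left(-447 + x\right)}$)
$l{\left(r \right)} = \frac{-150 + r}{2 r}$
$l{\left(T{\left(-18 \right)} \right)} + U{\left(-599 \right)} = \frac{-150 + \sqrt{-1 - 18}}{2 \sqrt{-1 - 18}} + \sqrt{- 599 \left(-893 + 2 \left(-599\right)\right)} = \frac{-150 + \sqrt{-19}}{2 \sqrt{-19}} + \sqrt{- 599 \left(-893 - 1198\right)} = \frac{-150 + i \sqrt{19}}{2 i \sqrt{19}} + \sqrt{\left(-599\right) \left(-2091\right)} = \frac{- \frac{i \sqrt{19}}{19} \left(-150 + i \sqrt{19}\right)}{2} + \sqrt{1252509} = - \frac{i \sqrt{19} \left(-150 + i \sqrt{19}\right)}{38} + \sqrt{1252509} = \sqrt{1252509} - \frac{i \sqrt{19} \left(-150 + i \sqrt{19}\right)}{38}$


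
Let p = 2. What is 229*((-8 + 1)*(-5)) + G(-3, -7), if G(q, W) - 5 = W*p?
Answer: 8006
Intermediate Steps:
G(q, W) = 5 + 2*W (G(q, W) = 5 + W*2 = 5 + 2*W)
229*((-8 + 1)*(-5)) + G(-3, -7) = 229*((-8 + 1)*(-5)) + (5 + 2*(-7)) = 229*(-7*(-5)) + (5 - 14) = 229*35 - 9 = 8015 - 9 = 8006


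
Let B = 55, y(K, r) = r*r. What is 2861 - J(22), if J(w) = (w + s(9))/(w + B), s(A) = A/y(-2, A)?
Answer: 1982474/693 ≈ 2860.7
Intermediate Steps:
y(K, r) = r**2
s(A) = 1/A (s(A) = A/(A**2) = A/A**2 = 1/A)
J(w) = (1/9 + w)/(55 + w) (J(w) = (w + 1/9)/(w + 55) = (w + 1/9)/(55 + w) = (1/9 + w)/(55 + w))
2861 - J(22) = 2861 - (1/9 + 22)/(55 + 22) = 2861 - 199/(77*9) = 2861 - 1*199/693 = 2861 - 199/693 = 1982474/693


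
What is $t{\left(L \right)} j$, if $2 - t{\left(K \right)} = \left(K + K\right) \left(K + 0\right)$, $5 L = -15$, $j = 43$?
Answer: $-688$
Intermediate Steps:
$L = -3$ ($L = \frac{1}{5} \left(-15\right) = -3$)
$t{\left(K \right)} = 2 - 2 K^{2}$ ($t{\left(K \right)} = 2 - \left(K + K\right) \left(K + 0\right) = 2 - 2 K K = 2 - 2 K^{2}$)
$t{\left(L \right)} j = \left(2 - 2 \left(-3\right)^{2}\right) 43 = \left(2 - 18\right) 43 = \left(-16\right) 43 = -688$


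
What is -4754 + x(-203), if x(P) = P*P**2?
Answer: -8370181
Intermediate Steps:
x(P) = P**3
-4754 + x(-203) = -4754 + (-203)**3 = -4754 - 8365427 = -8370181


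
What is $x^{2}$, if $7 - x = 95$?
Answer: $7744$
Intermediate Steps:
$x = -88$ ($x = 7 - 95 = -88$)
$x^{2} = \left(-88\right)^{2} = 7744$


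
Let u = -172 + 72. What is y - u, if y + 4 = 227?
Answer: 323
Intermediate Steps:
y = 223 (y = -4 + 227 = 223)
u = -100
y - u = 223 - 1*(-100) = 223 + 100 = 323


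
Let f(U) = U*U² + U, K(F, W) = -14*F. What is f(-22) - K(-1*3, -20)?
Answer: -10712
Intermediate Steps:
f(U) = U + U³ (f(U) = U³ + U = U + U³)
f(-22) - K(-1*3, -20) = (-22 + (-22)³) - (-14)*(-1*3) = (-22 - 10648) - (-14)*(-3) = -10670 - 1*42 = -10670 - 42 = -10712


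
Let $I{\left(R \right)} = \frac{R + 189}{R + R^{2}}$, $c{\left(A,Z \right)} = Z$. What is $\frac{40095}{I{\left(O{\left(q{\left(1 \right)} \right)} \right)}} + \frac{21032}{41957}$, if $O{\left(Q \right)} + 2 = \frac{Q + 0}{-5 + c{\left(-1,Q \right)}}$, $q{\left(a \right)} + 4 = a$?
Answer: $\frac{109599500219}{503148344} \approx 217.83$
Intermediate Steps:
$q{\left(a \right)} = -4 + a$
$O{\left(Q \right)} = -2 + \frac{Q}{-5 + Q}$ ($O{\left(Q \right)} = -2 + \frac{Q + 0}{-5 + Q} = -2 + \frac{Q}{-5 + Q}$)
$I{\left(R \right)} = \frac{189 + R}{R + R^{2}}$
$\frac{40095}{I{\left(O{\left(q{\left(1 \right)} \right)} \right)}} + \frac{21032}{41957} = \frac{40095}{\frac{1}{\frac{1}{-5 + \left(-4 + 1\right)} \left(10 - \left(-4 + 1\right)\right)} \frac{1}{1 + \frac{10 - \left(-4 + 1\right)}{-5 + \left(-4 + 1\right)}} \left(189 + \frac{10 - \left(-4 + 1\right)}{-5 + \left(-4 + 1\right)}\right)} + \frac{21032}{41957} = \frac{40095}{\frac{1}{\frac{1}{-5 - 3} \left(10 - -3\right)} \frac{1}{1 + \frac{10 - -3}{-5 - 3}} \left(189 + \frac{10 - -3}{-5 - 3}\right)} + 21032 \cdot \frac{1}{41957} = \frac{40095}{\frac{1}{\frac{1}{-8} \left(10 + 3\right)} \frac{1}{1 + \frac{10 + 3}{-8}} \left(189 + \frac{10 + 3}{-8}\right)} + \frac{21032}{41957} = \frac{40095}{\frac{1}{\left(- \frac{1}{8}\right) 13} \frac{1}{1 - \frac{13}{8}} \left(189 - \frac{13}{8}\right)} + \frac{21032}{41957} = \frac{40095}{\frac{1}{- \frac{13}{8}} \frac{1}{1 - \frac{13}{8}} \left(189 - \frac{13}{8}\right)} + \frac{21032}{41957} = \frac{40095}{\left(- \frac{8}{13}\right) \frac{1}{- \frac{5}{8}} \cdot \frac{1499}{8}} + \frac{21032}{41957} = \frac{40095}{\left(- \frac{8}{13}\right) \left(- \frac{8}{5}\right) \frac{1499}{8}} + \frac{21032}{41957} = \frac{40095}{\frac{11992}{65}} + \frac{21032}{41957} = 40095 \cdot \frac{65}{11992} + \frac{21032}{41957} = \frac{2606175}{11992} + \frac{21032}{41957} = \frac{109599500219}{503148344}$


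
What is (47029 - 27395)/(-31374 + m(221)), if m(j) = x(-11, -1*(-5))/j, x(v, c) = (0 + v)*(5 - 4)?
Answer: -4339114/6933665 ≈ -0.62580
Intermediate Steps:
x(v, c) = v (x(v, c) = v*1 = v)
m(j) = -11/j
(47029 - 27395)/(-31374 + m(221)) = (47029 - 27395)/(-31374 - 11/221) = 19634/(-31374 - 11*1/221) = 19634/(-31374 - 11/221) = 19634/(-6933665/221) = 19634*(-221/6933665) = -4339114/6933665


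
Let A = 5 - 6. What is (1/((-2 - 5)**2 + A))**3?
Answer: 1/110592 ≈ 9.0422e-6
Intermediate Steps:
A = -1
(1/((-2 - 5)**2 + A))**3 = (1/((-2 - 5)**2 - 1))**3 = (1/((-7)**2 - 1))**3 = (1/(49 - 1))**3 = (1/48)**3 = 1/110592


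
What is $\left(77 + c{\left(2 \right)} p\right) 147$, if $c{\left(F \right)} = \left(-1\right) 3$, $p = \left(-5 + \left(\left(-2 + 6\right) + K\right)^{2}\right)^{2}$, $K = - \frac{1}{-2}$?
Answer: $- \frac{1459857}{16} \approx -91241.0$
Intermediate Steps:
$K = \frac{1}{2}$ ($K = \left(-1\right) \left(- \frac{1}{2}\right) = \frac{1}{2} \approx 0.5$)
$p = \frac{3721}{16}$ ($p = \left(-5 + \left(\left(-2 + 6\right) + \frac{1}{2}\right)^{2}\right)^{2} = \left(-5 + \left(4 + \frac{1}{2}\right)^{2}\right)^{2} = \left(-5 + \left(\frac{9}{2}\right)^{2}\right)^{2} = \left(-5 + \frac{81}{4}\right)^{2} = \left(\frac{61}{4}\right)^{2} = \frac{3721}{16} \approx 232.56$)
$c{\left(F \right)} = -3$
$\left(77 + c{\left(2 \right)} p\right) 147 = \left(77 - \frac{11163}{16}\right) 147 = \left(- \frac{9931}{16}\right) 147 = - \frac{1459857}{16}$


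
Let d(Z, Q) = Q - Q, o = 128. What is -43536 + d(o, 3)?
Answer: -43536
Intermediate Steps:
d(Z, Q) = 0
-43536 + d(o, 3) = -43536 + 0 = -43536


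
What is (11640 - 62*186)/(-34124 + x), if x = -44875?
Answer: -36/26333 ≈ -0.0013671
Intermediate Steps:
(11640 - 62*186)/(-34124 + x) = (11640 - 62*186)/(-34124 - 44875) = (11640 - 11532)/(-78999) = 108*(-1/78999) = -36/26333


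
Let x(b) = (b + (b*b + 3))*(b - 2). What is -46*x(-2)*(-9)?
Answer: -8280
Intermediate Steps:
x(b) = (-2 + b)*(3 + b + b²) (x(b) = (b + (b² + 3))*(-2 + b) = (b + (3 + b²))*(-2 + b) = (3 + b + b²)*(-2 + b) = (-2 + b)*(3 + b + b²))
-46*x(-2)*(-9) = -46*(-6 - 2 + (-2)³ - 1*(-2)²)*(-9) = -46*(-6 - 2 - 8 - 1*4)*(-9) = -46*(-6 - 2 - 8 - 4)*(-9) = -46*(-20)*(-9) = 920*(-9) = -8280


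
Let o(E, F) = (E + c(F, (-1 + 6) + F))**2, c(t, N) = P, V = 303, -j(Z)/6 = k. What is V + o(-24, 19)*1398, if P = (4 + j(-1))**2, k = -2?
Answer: 75246255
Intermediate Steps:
j(Z) = 12 (j(Z) = -6*(-2) = 12)
P = 256 (P = (4 + 12)**2 = 16**2 = 256)
c(t, N) = 256
o(E, F) = (256 + E)**2 (o(E, F) = (E + 256)**2 = (256 + E)**2)
V + o(-24, 19)*1398 = 303 + (256 - 24)**2*1398 = 303 + 232**2*1398 = 303 + 53824*1398 = 303 + 75245952 = 75246255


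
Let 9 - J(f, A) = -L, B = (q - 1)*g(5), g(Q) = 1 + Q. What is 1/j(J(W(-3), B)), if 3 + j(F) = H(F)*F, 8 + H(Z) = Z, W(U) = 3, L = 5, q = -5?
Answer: 1/81 ≈ 0.012346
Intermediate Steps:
H(Z) = -8 + Z
B = -36 (B = (-5 - 1)*(1 + 5) = -6*6 = -36)
J(f, A) = 14 (J(f, A) = 9 - (-1)*5 = 9 - 1*(-5) = 9 + 5 = 14)
j(F) = -3 + F*(-8 + F) (j(F) = -3 + (-8 + F)*F = -3 + F*(-8 + F))
1/j(J(W(-3), B)) = 1/(-3 + 14*(-8 + 14)) = 1/(-3 + 14*6) = 1/(-3 + 84) = 1/81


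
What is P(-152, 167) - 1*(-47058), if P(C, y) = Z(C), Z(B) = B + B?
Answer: 46754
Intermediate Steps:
Z(B) = 2*B
P(C, y) = 2*C
P(-152, 167) - 1*(-47058) = 2*(-152) - 1*(-47058) = -304 + 47058 = 46754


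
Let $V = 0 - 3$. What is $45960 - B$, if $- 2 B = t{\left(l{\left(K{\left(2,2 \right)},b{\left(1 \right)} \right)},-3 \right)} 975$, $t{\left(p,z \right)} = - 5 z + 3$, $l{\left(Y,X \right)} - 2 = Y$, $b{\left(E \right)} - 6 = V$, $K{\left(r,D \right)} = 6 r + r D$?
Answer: $54735$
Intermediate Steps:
$V = -3$
$K{\left(r,D \right)} = 6 r + D r$
$b{\left(E \right)} = 3$ ($b{\left(E \right)} = 6 - 3 = 3$)
$l{\left(Y,X \right)} = 2 + Y$
$t{\left(p,z \right)} = 3 - 5 z$
$B = -8775$ ($B = - \frac{\left(3 - -15\right) 975}{2} = - \frac{\left(3 + 15\right) 975}{2} = - \frac{18 \cdot 975}{2} = \left(- \frac{1}{2}\right) 17550 = -8775$)
$45960 - B = 45960 - -8775 = 45960 + 8775 = 54735$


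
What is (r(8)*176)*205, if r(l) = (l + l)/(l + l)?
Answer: 36080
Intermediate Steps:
r(l) = 1 (r(l) = (2*l)/((2*l)) = (2*l)*(1/(2*l)) = 1)
(r(8)*176)*205 = (1*176)*205 = 176*205 = 36080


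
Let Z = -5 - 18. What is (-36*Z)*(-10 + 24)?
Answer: 11592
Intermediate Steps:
Z = -23
(-36*Z)*(-10 + 24) = (-36*(-23))*(-10 + 24) = 828*14 = 11592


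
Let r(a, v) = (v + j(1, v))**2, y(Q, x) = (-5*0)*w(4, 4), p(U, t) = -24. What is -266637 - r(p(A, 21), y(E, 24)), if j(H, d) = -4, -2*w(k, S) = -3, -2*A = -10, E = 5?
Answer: -266653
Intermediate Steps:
A = 5 (A = -1/2*(-10) = 5)
w(k, S) = 3/2 (w(k, S) = -1/2*(-3) = 3/2)
y(Q, x) = 0 (y(Q, x) = -5*0*(3/2) = 0*(3/2) = 0)
r(a, v) = (-4 + v)**2 (r(a, v) = (v - 4)**2 = (-4 + v)**2)
-266637 - r(p(A, 21), y(E, 24)) = -266637 - (-4 + 0)**2 = -266637 - 1*(-4)**2 = -266637 - 1*16 = -266637 - 16 = -266653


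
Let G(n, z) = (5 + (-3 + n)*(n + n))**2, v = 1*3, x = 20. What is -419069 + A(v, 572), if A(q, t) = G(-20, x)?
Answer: 436556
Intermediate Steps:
v = 3
G(n, z) = (5 + 2*n*(-3 + n))**2 (G(n, z) = (5 + (-3 + n)*(2*n))**2 = (5 + 2*n*(-3 + n))**2)
A(q, t) = 855625 (A(q, t) = (5 - 6*(-20) + 2*(-20)**2)**2 = (5 + 120 + 2*400)**2 = (5 + 120 + 800)**2 = 925**2 = 855625)
-419069 + A(v, 572) = -419069 + 855625 = 436556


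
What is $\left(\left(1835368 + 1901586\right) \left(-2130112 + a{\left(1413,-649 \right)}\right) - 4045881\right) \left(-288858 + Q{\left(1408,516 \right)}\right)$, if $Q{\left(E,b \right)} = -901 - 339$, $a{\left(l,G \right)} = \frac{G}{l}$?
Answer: $\frac{3262927332228847661854}{1413} \approx 2.3092 \cdot 10^{18}$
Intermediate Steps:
$Q{\left(E,b \right)} = -1240$ ($Q{\left(E,b \right)} = -901 - 339 = -1240$)
$\left(\left(1835368 + 1901586\right) \left(-2130112 + a{\left(1413,-649 \right)}\right) - 4045881\right) \left(-288858 + Q{\left(1408,516 \right)}\right) = \left(\left(1835368 + 1901586\right) \left(-2130112 - \frac{649}{1413}\right) - 4045881\right) \left(-288858 - 1240\right) = \left(3736954 \left(-2130112 - \frac{649}{1413}\right) - 4045881\right) \left(-290098\right) = \left(3736954 \left(- \frac{3009848905}{1413}\right) - 4045881\right) \left(-290098\right) = \left(- \frac{11247666904935370}{1413} - 4045881\right) \left(-290098\right) = \left(- \frac{11247672621765223}{1413}\right) \left(-290098\right) = \frac{3262927332228847661854}{1413}$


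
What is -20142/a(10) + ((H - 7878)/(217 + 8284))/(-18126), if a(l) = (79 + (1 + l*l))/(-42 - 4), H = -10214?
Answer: 1982895963161/385222815 ≈ 5147.4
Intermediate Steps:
a(l) = -40/23 - l²/46 (a(l) = (79 + (1 + l²))/(-46) = (80 + l²)*(-1/46) = -40/23 - l²/46)
-20142/a(10) + ((H - 7878)/(217 + 8284))/(-18126) = -20142/(-40/23 - 1/46*10²) + ((-10214 - 7878)/(217 + 8284))/(-18126) = -20142/(-40/23 - 1/46*100) - 18092/8501*(-1/18126) = -20142/(-40/23 - 50/23) - 18092*1/8501*(-1/18126) = -20142/(-90/23) - 18092/8501*(-1/18126) = -20142*(-23/90) + 9046/77044563 = 25737/5 + 9046/77044563 = 1982895963161/385222815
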